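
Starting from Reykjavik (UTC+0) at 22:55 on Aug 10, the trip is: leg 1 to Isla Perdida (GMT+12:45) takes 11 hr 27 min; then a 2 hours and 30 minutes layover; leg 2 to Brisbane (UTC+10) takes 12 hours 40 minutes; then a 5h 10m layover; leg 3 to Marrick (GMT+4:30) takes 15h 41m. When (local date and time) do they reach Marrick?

02:53 on August 13

Reykjavik is at UTC+0, so departure is already 22:55 UTC on Aug 10.
Add 11 hours and 27 minutes leg 1 → 10:22 UTC (Aug 11).
Add 2 hours and 30 minutes layover in Isla Perdida → 12:52 UTC.
Add 12 hours and 40 minutes leg 2 → 01:32 UTC (Aug 12).
Add 5 hours 10 minutes layover in Brisbane → 06:42 UTC.
Add 15 hours 41 minutes leg 3 → 22:23 UTC.
Marrick is UTC+4:30, so local arrival = 22:23 + 4:30 = 02:53 on Aug 13.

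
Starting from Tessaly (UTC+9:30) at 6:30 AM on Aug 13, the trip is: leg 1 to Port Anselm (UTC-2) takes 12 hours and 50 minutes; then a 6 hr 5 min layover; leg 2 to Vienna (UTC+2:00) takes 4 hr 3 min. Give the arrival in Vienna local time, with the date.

9:58 PM on August 13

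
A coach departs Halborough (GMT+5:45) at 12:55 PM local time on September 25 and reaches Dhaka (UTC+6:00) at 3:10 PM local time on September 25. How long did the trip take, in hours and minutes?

Dhaka is 0:15 ahead of Halborough.
Clock-face elapsed time (ignoring zones) is 2 hours 15 minutes.
Actual elapsed = 2 hours 15 minutes − 0:15 = 2 hours.

2 hours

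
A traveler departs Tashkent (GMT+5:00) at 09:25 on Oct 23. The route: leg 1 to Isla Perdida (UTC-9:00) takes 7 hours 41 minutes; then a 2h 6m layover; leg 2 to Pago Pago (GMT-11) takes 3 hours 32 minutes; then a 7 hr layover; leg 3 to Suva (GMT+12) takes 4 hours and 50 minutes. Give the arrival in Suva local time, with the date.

Convert departure to UTC: 09:25 − 5:00 = 04:25 UTC on Oct 23.
Add 7 hours and 41 minutes leg 1 → 12:06 UTC.
Add 2 hours 6 minutes layover in Isla Perdida → 14:12 UTC.
Add 3 hours and 32 minutes leg 2 → 17:44 UTC.
Add 7 hours layover in Pago Pago → 00:44 UTC (Oct 24).
Add 4 hours and 50 minutes leg 3 → 05:34 UTC.
Suva is UTC+12:00, so local arrival = 05:34 + 12:00 = 17:34 on Oct 24.

17:34 on Oct 24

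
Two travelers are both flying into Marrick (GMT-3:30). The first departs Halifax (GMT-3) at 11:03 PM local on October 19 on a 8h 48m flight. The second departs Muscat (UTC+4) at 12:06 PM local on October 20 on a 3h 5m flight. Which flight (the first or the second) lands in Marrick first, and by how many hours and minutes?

Flight 1 in UTC: 11:03 PM + 3:00 = 2:03 AM on Oct 20.
+8 hours 48 minutes → arrive 10:51 AM UTC on Oct 20.
Flight 2 in UTC: 12:06 PM − 4:00 = 8:06 AM on Oct 20.
+3 hours and 5 minutes → arrive 11:11 AM UTC on Oct 20.
Flight 1 lands earlier by 20 minutes.

the first, by 20 minutes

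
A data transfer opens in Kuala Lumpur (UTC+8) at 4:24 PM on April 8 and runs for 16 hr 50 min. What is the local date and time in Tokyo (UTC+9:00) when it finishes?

Tokyo is 1:00 ahead of Kuala Lumpur.
After 16 hours and 50 minutes it is 9:14 AM (Apr 9) in Kuala Lumpur.
Shift by the zone difference: 9:14 AM + 1:00 = 10:14 AM on Apr 9 in Tokyo.

10:14 AM on April 9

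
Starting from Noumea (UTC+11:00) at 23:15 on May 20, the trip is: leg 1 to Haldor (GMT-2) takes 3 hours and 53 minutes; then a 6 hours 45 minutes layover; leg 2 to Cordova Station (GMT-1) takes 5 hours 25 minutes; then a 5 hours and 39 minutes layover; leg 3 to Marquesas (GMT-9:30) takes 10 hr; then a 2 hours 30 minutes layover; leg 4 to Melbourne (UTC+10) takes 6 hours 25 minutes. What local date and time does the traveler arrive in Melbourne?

14:52 on May 22

Convert departure to UTC: 23:15 − 11:00 = 12:15 UTC on May 20.
Add 3 hours and 53 minutes leg 1 → 16:08 UTC.
Add 6 hours 45 minutes layover in Haldor → 22:53 UTC.
Add 5 hours 25 minutes leg 2 → 04:18 UTC (May 21).
Add 5 hours 39 minutes layover in Cordova Station → 09:57 UTC.
Add 10 hours leg 3 → 19:57 UTC.
Add 2 hours and 30 minutes layover in Marquesas → 22:27 UTC.
Add 6 hours and 25 minutes leg 4 → 04:52 UTC (May 22).
Melbourne is UTC+10:00, so local arrival = 04:52 + 10:00 = 14:52 on May 22.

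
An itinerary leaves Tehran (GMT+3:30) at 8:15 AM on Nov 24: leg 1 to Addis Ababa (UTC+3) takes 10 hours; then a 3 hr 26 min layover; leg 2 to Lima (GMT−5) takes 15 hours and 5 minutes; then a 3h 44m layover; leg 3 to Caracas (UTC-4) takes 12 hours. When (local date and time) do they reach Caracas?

Convert departure to UTC: 8:15 AM − 3:30 = 4:45 AM UTC on Nov 24.
Add 10 hours leg 1 → 2:45 PM UTC.
Add 3 hours 26 minutes layover in Addis Ababa → 6:11 PM UTC.
Add 15 hours and 5 minutes leg 2 → 9:16 AM UTC (Nov 25).
Add 3 hours and 44 minutes layover in Lima → 1:00 PM UTC.
Add 12 hours leg 3 → 1:00 AM UTC (Nov 26).
Caracas is UTC−4:00, so local arrival = 1:00 AM − 4:00 = 9:00 PM on Nov 25.

9:00 PM on November 25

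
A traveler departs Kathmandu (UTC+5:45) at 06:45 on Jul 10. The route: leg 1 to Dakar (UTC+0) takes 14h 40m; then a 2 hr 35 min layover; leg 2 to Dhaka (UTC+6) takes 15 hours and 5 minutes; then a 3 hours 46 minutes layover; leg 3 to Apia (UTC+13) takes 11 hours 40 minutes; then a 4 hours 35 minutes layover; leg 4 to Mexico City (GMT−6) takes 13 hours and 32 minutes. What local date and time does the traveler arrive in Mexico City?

Convert departure to UTC: 06:45 − 5:45 = 01:00 UTC on Jul 10.
Add 14 hours and 40 minutes leg 1 → 15:40 UTC.
Add 2 hours and 35 minutes layover in Dakar → 18:15 UTC.
Add 15 hours 5 minutes leg 2 → 09:20 UTC (Jul 11).
Add 3 hours 46 minutes layover in Dhaka → 13:06 UTC.
Add 11 hours 40 minutes leg 3 → 00:46 UTC (Jul 12).
Add 4 hours 35 minutes layover in Apia → 05:21 UTC.
Add 13 hours and 32 minutes leg 4 → 18:53 UTC.
Mexico City is UTC−6:00, so local arrival = 18:53 − 6:00 = 12:53 on Jul 12.

12:53 on July 12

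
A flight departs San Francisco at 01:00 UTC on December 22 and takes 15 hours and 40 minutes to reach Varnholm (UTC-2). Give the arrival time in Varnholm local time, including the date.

14:40 on Dec 22

Departure is given in UTC: 01:00 on Dec 22.
Add 15 hours 40 minutes → 16:40 UTC.
Varnholm is UTC−2:00: 16:40 − 2:00 = 14:40 on Dec 22.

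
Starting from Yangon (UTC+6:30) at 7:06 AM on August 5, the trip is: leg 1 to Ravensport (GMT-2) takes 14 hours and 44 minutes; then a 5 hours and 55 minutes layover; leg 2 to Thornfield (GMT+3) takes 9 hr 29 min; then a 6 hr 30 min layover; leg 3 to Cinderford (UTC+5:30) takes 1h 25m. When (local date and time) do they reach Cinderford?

8:09 PM on Aug 6

Convert departure to UTC: 7:06 AM − 6:30 = 12:36 AM UTC on Aug 5.
Add 14 hours 44 minutes leg 1 → 3:20 PM UTC.
Add 5 hours 55 minutes layover in Ravensport → 9:15 PM UTC.
Add 9 hours and 29 minutes leg 2 → 6:44 AM UTC (Aug 6).
Add 6 hours 30 minutes layover in Thornfield → 1:14 PM UTC.
Add 1 hour 25 minutes leg 3 → 2:39 PM UTC.
Cinderford is UTC+5:30, so local arrival = 2:39 PM + 5:30 = 8:09 PM on Aug 6.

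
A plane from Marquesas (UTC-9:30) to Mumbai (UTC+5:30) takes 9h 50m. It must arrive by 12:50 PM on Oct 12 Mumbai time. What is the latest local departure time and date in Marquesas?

12:00 PM on October 11

Target arrival in UTC: 12:50 PM − 5:30 = 7:20 AM on Oct 12.
Subtract 9 hours and 50 minutes → departure 9:30 PM UTC on Oct 11.
Marquesas is UTC−9:30: 9:30 PM − 9:30 = 12:00 PM on Oct 11.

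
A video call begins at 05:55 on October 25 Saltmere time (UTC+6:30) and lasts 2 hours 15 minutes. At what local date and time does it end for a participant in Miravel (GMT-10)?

15:40 on October 24

Convert start to UTC: 05:55 − 6:30 = 23:25 UTC on Oct 24.
Add 2 hours and 15 minutes duration → 01:40 UTC (Oct 25).
Miravel is UTC−10:00, so local end time = 01:40 − 10:00 = 15:40 on Oct 24.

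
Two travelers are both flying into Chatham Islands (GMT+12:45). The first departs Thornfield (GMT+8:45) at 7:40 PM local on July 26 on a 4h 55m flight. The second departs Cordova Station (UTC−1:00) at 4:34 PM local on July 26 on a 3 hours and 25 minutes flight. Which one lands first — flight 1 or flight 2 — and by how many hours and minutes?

Flight 1 in UTC: 7:40 PM − 8:45 = 10:55 AM on Jul 26.
+4 hours and 55 minutes → arrive 3:50 PM UTC on Jul 26.
Flight 2 in UTC: 4:34 PM + 1:00 = 5:34 PM on Jul 26.
+3 hours and 25 minutes → arrive 8:59 PM UTC on Jul 26.
Flight 1 lands earlier by 5 hours 9 minutes.

the first, by 5 hours 9 minutes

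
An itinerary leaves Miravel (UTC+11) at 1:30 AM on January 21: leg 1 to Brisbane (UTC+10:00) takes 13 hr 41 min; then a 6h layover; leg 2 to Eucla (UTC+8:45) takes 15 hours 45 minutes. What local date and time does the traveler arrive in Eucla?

10:41 AM on January 22

Convert departure to UTC: 1:30 AM − 11:00 = 2:30 PM UTC on Jan 20.
Add 13 hours and 41 minutes leg 1 → 4:11 AM UTC (Jan 21).
Add 6 hours layover in Brisbane → 10:11 AM UTC.
Add 15 hours and 45 minutes leg 2 → 1:56 AM UTC (Jan 22).
Eucla is UTC+8:45, so local arrival = 1:56 AM + 8:45 = 10:41 AM on Jan 22.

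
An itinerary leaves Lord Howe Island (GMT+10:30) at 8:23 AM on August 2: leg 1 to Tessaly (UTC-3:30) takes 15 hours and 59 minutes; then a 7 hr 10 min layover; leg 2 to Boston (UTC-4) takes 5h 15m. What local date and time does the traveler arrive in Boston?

Convert departure to UTC: 8:23 AM − 10:30 = 9:53 PM UTC on Aug 1.
Add 15 hours and 59 minutes leg 1 → 1:52 PM UTC (Aug 2).
Add 7 hours and 10 minutes layover in Tessaly → 9:02 PM UTC.
Add 5 hours and 15 minutes leg 2 → 2:17 AM UTC (Aug 3).
Boston is UTC−4:00, so local arrival = 2:17 AM − 4:00 = 10:17 PM on Aug 2.

10:17 PM on August 2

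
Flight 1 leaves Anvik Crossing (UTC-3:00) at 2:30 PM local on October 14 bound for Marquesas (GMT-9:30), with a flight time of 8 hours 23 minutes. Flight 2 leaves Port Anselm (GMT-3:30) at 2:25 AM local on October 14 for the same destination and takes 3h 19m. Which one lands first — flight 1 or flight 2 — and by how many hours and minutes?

Flight 1 in UTC: 2:30 PM + 3:00 = 5:30 PM on Oct 14.
+8 hours 23 minutes → arrive 1:53 AM UTC on Oct 15.
Flight 2 in UTC: 2:25 AM + 3:30 = 5:55 AM on Oct 14.
+3 hours 19 minutes → arrive 9:14 AM UTC on Oct 14.
Flight 2 lands earlier by 16 hours 39 minutes.

the second, by 16 hours 39 minutes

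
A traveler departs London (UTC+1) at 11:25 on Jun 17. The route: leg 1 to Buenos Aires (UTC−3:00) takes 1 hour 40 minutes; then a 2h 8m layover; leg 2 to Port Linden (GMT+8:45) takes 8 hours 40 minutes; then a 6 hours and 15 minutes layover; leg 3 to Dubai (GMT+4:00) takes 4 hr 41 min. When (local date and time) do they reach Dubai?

13:49 on June 18

Convert departure to UTC: 11:25 − 1:00 = 10:25 UTC on Jun 17.
Add 1 hour 40 minutes leg 1 → 12:05 UTC.
Add 2 hours 8 minutes layover in Buenos Aires → 14:13 UTC.
Add 8 hours 40 minutes leg 2 → 22:53 UTC.
Add 6 hours 15 minutes layover in Port Linden → 05:08 UTC (Jun 18).
Add 4 hours and 41 minutes leg 3 → 09:49 UTC.
Dubai is UTC+4:00, so local arrival = 09:49 + 4:00 = 13:49 on Jun 18.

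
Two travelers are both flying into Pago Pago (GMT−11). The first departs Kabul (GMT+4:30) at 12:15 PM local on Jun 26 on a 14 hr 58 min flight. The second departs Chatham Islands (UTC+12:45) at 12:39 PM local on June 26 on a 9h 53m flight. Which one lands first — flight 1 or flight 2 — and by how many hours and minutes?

Flight 1 in UTC: 12:15 PM − 4:30 = 7:45 AM on Jun 26.
+14 hours 58 minutes → arrive 10:43 PM UTC on Jun 26.
Flight 2 in UTC: 12:39 PM − 12:45 = 11:54 PM on Jun 25.
+9 hours and 53 minutes → arrive 9:47 AM UTC on Jun 26.
Flight 2 lands earlier by 12 hours 56 minutes.

the second, by 12 hours 56 minutes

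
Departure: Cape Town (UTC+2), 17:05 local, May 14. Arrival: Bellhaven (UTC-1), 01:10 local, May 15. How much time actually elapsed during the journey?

11 hours 5 minutes

Departure in UTC: 17:05 − 2:00 = 15:05 on May 14.
Arrival in UTC: 01:10 + 1:00 = 02:10 on May 15.
Elapsed = 02:10 − 15:05 (+1 day) = 11 hours 5 minutes.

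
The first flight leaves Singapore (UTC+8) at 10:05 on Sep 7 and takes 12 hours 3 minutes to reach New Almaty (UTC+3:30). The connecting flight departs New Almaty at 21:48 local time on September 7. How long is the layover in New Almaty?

4 hours 10 minutes

Convert departure to UTC: 10:05 − 8:00 = 02:05 UTC on Sep 7.
Add 12 hours 3 minutes flight time → 14:08 UTC.
New Almaty is UTC+3:30, so local arrival = 14:08 + 3:30 = 17:38 on Sep 7.
Layover = 21:48 − 17:38 = 4 hours 10 minutes.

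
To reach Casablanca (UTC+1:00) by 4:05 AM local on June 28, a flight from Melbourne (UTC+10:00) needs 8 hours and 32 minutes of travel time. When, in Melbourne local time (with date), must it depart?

4:33 AM on Jun 28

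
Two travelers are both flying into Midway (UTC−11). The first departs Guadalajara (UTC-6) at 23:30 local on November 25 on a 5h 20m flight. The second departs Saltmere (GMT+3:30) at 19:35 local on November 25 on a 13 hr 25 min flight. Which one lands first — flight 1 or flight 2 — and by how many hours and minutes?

Flight 1 in UTC: 23:30 + 6:00 = 05:30 on Nov 26.
+5 hours 20 minutes → arrive 10:50 UTC on Nov 26.
Flight 2 in UTC: 19:35 − 3:30 = 16:05 on Nov 25.
+13 hours and 25 minutes → arrive 05:30 UTC on Nov 26.
Flight 2 lands earlier by 5 hours 20 minutes.

the second, by 5 hours 20 minutes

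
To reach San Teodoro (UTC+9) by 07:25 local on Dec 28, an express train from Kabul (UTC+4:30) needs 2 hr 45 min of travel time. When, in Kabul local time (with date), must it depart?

Target arrival in UTC: 07:25 − 9:00 = 22:25 on Dec 27.
Subtract 2 hours 45 minutes → departure 19:40 UTC on Dec 27.
Kabul is UTC+4:30: 19:40 + 4:30 = 00:10 on Dec 28.

00:10 on December 28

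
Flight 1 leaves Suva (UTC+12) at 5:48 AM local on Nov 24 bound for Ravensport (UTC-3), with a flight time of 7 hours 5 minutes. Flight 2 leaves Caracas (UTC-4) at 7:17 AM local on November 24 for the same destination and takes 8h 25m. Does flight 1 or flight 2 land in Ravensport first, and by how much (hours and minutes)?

the first, by 18 hours 49 minutes

Flight 1 in UTC: 5:48 AM − 12:00 = 5:48 PM on Nov 23.
+7 hours and 5 minutes → arrive 12:53 AM UTC on Nov 24.
Flight 2 in UTC: 7:17 AM + 4:00 = 11:17 AM on Nov 24.
+8 hours and 25 minutes → arrive 7:42 PM UTC on Nov 24.
Flight 1 lands earlier by 18 hours 49 minutes.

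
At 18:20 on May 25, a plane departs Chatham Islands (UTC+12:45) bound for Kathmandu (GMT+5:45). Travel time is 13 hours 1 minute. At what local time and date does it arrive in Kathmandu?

00:21 on May 26

Kathmandu is 7:00 behind Chatham Islands.
After 13 hours and 1 minute it is 07:21 (May 26) in Chatham Islands.
Shift by the zone difference: 07:21 − 7:00 = 00:21 on May 26 in Kathmandu.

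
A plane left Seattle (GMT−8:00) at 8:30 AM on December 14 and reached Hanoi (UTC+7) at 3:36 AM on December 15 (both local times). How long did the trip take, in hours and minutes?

Departure in UTC: 8:30 AM + 8:00 = 4:30 PM on Dec 14.
Arrival in UTC: 3:36 AM − 7:00 = 8:36 PM on Dec 14.
Elapsed = 8:36 PM − 4:30 PM = 4 hours 6 minutes.

4 hours 6 minutes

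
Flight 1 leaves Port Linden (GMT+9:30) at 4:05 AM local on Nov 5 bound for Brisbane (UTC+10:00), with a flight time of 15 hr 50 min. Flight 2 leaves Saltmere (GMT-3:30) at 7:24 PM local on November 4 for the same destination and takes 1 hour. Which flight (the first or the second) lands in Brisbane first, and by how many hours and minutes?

Flight 1 in UTC: 4:05 AM − 9:30 = 6:35 PM on Nov 4.
+15 hours and 50 minutes → arrive 10:25 AM UTC on Nov 5.
Flight 2 in UTC: 7:24 PM + 3:30 = 10:54 PM on Nov 4.
+1 hour → arrive 11:54 PM UTC on Nov 4.
Flight 2 lands earlier by 10 hours 31 minutes.

the second, by 10 hours 31 minutes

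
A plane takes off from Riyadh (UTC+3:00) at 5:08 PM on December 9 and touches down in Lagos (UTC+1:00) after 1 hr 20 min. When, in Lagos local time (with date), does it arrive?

4:28 PM on December 9

Lagos is 2:00 behind Riyadh.
After 1 hour 20 minutes it is 6:28 PM in Riyadh.
Shift by the zone difference: 6:28 PM − 2:00 = 4:28 PM on Dec 9 in Lagos.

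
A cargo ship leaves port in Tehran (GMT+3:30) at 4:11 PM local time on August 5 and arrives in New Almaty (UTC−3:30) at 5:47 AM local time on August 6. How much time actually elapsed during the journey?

20 hours 36 minutes

Departure in UTC: 4:11 PM − 3:30 = 12:41 PM on Aug 5.
Arrival in UTC: 5:47 AM + 3:30 = 9:17 AM on Aug 6.
Elapsed = 9:17 AM − 12:41 PM (+1 day) = 20 hours 36 minutes.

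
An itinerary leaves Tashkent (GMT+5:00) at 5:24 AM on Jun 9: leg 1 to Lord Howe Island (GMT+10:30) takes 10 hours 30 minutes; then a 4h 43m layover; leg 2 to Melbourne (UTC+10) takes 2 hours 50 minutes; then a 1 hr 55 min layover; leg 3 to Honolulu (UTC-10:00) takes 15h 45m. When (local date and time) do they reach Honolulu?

2:07 AM on June 10

Convert departure to UTC: 5:24 AM − 5:00 = 12:24 AM UTC on Jun 9.
Add 10 hours and 30 minutes leg 1 → 10:54 AM UTC.
Add 4 hours and 43 minutes layover in Lord Howe Island → 3:37 PM UTC.
Add 2 hours and 50 minutes leg 2 → 6:27 PM UTC.
Add 1 hour and 55 minutes layover in Melbourne → 8:22 PM UTC.
Add 15 hours 45 minutes leg 3 → 12:07 PM UTC (Jun 10).
Honolulu is UTC−10:00, so local arrival = 12:07 PM − 10:00 = 2:07 AM on Jun 10.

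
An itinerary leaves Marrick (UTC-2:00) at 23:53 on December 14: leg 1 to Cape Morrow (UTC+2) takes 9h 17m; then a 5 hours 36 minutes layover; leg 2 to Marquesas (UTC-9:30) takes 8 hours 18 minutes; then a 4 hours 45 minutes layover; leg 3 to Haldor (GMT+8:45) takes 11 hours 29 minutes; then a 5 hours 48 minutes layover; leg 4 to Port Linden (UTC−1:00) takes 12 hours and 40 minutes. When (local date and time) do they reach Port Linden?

10:46 on Dec 17

Convert departure to UTC: 23:53 + 2:00 = 01:53 UTC on Dec 15.
Add 9 hours 17 minutes leg 1 → 11:10 UTC.
Add 5 hours and 36 minutes layover in Cape Morrow → 16:46 UTC.
Add 8 hours and 18 minutes leg 2 → 01:04 UTC (Dec 16).
Add 4 hours and 45 minutes layover in Marquesas → 05:49 UTC.
Add 11 hours and 29 minutes leg 3 → 17:18 UTC.
Add 5 hours 48 minutes layover in Haldor → 23:06 UTC.
Add 12 hours 40 minutes leg 4 → 11:46 UTC (Dec 17).
Port Linden is UTC−1:00, so local arrival = 11:46 − 1:00 = 10:46 on Dec 17.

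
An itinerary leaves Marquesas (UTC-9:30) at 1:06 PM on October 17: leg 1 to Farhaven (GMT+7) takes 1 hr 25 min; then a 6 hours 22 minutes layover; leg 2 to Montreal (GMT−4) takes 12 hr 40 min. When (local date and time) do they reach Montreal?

Convert departure to UTC: 1:06 PM + 9:30 = 10:36 PM UTC on Oct 17.
Add 1 hour 25 minutes leg 1 → 12:01 AM UTC (Oct 18).
Add 6 hours 22 minutes layover in Farhaven → 6:23 AM UTC.
Add 12 hours 40 minutes leg 2 → 7:03 PM UTC.
Montreal is UTC−4:00, so local arrival = 7:03 PM − 4:00 = 3:03 PM on Oct 18.

3:03 PM on October 18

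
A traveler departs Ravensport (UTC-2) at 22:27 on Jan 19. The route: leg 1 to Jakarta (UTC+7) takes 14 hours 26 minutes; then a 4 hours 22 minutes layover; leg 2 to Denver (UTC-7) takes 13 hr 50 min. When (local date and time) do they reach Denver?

Convert departure to UTC: 22:27 + 2:00 = 00:27 UTC on Jan 20.
Add 14 hours and 26 minutes leg 1 → 14:53 UTC.
Add 4 hours 22 minutes layover in Jakarta → 19:15 UTC.
Add 13 hours and 50 minutes leg 2 → 09:05 UTC (Jan 21).
Denver is UTC−7:00, so local arrival = 09:05 − 7:00 = 02:05 on Jan 21.

02:05 on Jan 21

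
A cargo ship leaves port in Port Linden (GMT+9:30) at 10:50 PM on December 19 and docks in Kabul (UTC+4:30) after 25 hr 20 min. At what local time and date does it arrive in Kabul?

7:10 PM on December 20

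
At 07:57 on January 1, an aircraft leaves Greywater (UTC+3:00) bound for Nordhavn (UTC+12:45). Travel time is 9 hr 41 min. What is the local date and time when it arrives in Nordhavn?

Nordhavn is 9:45 ahead of Greywater.
After 9 hours and 41 minutes it is 17:38 in Greywater.
Shift by the zone difference: 17:38 + 9:45 = 03:23 on Jan 2 in Nordhavn.

03:23 on Jan 2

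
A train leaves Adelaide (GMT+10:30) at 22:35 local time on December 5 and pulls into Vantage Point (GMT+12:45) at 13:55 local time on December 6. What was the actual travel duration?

13 hours 5 minutes

Departure in UTC: 22:35 − 10:30 = 12:05 on Dec 5.
Arrival in UTC: 13:55 − 12:45 = 01:10 on Dec 6.
Elapsed = 01:10 − 12:05 (+1 day) = 13 hours 5 minutes.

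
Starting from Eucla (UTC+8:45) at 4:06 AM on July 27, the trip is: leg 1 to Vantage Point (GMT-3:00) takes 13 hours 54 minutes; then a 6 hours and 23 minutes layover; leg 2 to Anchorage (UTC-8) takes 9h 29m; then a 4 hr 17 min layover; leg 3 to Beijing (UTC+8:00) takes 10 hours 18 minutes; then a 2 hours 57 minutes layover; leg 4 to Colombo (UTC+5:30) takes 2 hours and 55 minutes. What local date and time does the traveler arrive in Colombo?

3:04 AM on July 29

Convert departure to UTC: 4:06 AM − 8:45 = 7:21 PM UTC on Jul 26.
Add 13 hours and 54 minutes leg 1 → 9:15 AM UTC (Jul 27).
Add 6 hours 23 minutes layover in Vantage Point → 3:38 PM UTC.
Add 9 hours and 29 minutes leg 2 → 1:07 AM UTC (Jul 28).
Add 4 hours and 17 minutes layover in Anchorage → 5:24 AM UTC.
Add 10 hours and 18 minutes leg 3 → 3:42 PM UTC.
Add 2 hours 57 minutes layover in Beijing → 6:39 PM UTC.
Add 2 hours and 55 minutes leg 4 → 9:34 PM UTC.
Colombo is UTC+5:30, so local arrival = 9:34 PM + 5:30 = 3:04 AM on Jul 29.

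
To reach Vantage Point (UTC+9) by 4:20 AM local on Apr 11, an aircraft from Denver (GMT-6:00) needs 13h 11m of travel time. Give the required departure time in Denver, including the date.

Target arrival in UTC: 4:20 AM − 9:00 = 7:20 PM on Apr 10.
Subtract 13 hours 11 minutes → departure 6:09 AM UTC on Apr 10.
Denver is UTC−6:00: 6:09 AM − 6:00 = 12:09 AM on Apr 10.

12:09 AM on April 10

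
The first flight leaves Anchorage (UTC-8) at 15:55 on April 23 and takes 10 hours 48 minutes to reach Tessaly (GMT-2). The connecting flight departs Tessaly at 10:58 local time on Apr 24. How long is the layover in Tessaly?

Convert departure to UTC: 15:55 + 8:00 = 23:55 UTC on Apr 23.
Add 10 hours and 48 minutes flight time → 10:43 UTC (Apr 24).
Tessaly is UTC−2:00, so local arrival = 10:43 − 2:00 = 08:43 on Apr 24.
Layover = 10:58 − 08:43 = 2 hours 15 minutes.

2 hours 15 minutes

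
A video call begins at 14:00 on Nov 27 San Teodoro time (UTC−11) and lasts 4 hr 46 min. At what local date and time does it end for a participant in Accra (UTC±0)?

Convert start to UTC: 14:00 + 11:00 = 01:00 UTC on Nov 28.
Add 4 hours 46 minutes duration → 05:46 UTC.
Accra is UTC+0, so local end time is the same: 05:46 on Nov 28.

05:46 on November 28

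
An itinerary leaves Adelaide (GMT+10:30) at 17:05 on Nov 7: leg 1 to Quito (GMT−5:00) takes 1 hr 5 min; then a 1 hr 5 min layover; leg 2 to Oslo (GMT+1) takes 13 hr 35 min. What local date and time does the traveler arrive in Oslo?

23:20 on November 7

Convert departure to UTC: 17:05 − 10:30 = 06:35 UTC on Nov 7.
Add 1 hour and 5 minutes leg 1 → 07:40 UTC.
Add 1 hour 5 minutes layover in Quito → 08:45 UTC.
Add 13 hours 35 minutes leg 2 → 22:20 UTC.
Oslo is UTC+1:00, so local arrival = 22:20 + 1:00 = 23:20 on Nov 7.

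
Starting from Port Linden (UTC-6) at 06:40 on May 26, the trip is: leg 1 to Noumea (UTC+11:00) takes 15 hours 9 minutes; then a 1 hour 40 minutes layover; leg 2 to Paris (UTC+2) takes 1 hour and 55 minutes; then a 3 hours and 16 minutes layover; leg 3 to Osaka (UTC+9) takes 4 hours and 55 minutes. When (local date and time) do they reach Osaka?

00:35 on May 28

Convert departure to UTC: 06:40 + 6:00 = 12:40 UTC on May 26.
Add 15 hours and 9 minutes leg 1 → 03:49 UTC (May 27).
Add 1 hour and 40 minutes layover in Noumea → 05:29 UTC.
Add 1 hour 55 minutes leg 2 → 07:24 UTC.
Add 3 hours 16 minutes layover in Paris → 10:40 UTC.
Add 4 hours and 55 minutes leg 3 → 15:35 UTC.
Osaka is UTC+9:00, so local arrival = 15:35 + 9:00 = 00:35 on May 28.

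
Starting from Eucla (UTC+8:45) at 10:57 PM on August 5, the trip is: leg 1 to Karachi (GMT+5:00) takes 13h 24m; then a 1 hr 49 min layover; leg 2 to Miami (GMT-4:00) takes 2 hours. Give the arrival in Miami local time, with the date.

Convert departure to UTC: 10:57 PM − 8:45 = 2:12 PM UTC on Aug 5.
Add 13 hours and 24 minutes leg 1 → 3:36 AM UTC (Aug 6).
Add 1 hour and 49 minutes layover in Karachi → 5:25 AM UTC.
Add 2 hours leg 2 → 7:25 AM UTC.
Miami is UTC−4:00, so local arrival = 7:25 AM − 4:00 = 3:25 AM on Aug 6.

3:25 AM on August 6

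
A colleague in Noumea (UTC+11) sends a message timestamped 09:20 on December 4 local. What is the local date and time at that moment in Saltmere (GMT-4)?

Saltmere is 15:00 behind Noumea.
Shift by the zone difference: 09:20 − 15:00 = 18:20 on Dec 3 in Saltmere.

18:20 on Dec 3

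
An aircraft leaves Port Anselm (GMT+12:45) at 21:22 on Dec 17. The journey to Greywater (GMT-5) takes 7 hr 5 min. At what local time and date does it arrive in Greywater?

10:42 on Dec 17

Convert departure to UTC: 21:22 − 12:45 = 08:37 UTC on Dec 17.
Add 7 hours and 5 minutes travel time → 15:42 UTC.
Greywater is UTC−5:00, so local arrival = 15:42 − 5:00 = 10:42 on Dec 17.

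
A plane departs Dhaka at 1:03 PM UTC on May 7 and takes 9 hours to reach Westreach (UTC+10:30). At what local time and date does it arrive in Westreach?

Departure is given in UTC: 1:03 PM on May 7.
Add 9 hours → 10:03 PM UTC.
Westreach is UTC+10:30: 10:03 PM + 10:30 = 8:33 AM on May 8.

8:33 AM on May 8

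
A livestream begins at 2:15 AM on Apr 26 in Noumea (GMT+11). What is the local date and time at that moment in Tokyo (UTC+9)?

12:15 AM on April 26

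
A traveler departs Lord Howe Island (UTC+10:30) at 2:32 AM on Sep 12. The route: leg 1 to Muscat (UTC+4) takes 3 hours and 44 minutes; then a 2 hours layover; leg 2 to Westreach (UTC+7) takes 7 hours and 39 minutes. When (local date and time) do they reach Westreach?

Convert departure to UTC: 2:32 AM − 10:30 = 4:02 PM UTC on Sep 11.
Add 3 hours 44 minutes leg 1 → 7:46 PM UTC.
Add 2 hours layover in Muscat → 9:46 PM UTC.
Add 7 hours 39 minutes leg 2 → 5:25 AM UTC (Sep 12).
Westreach is UTC+7:00, so local arrival = 5:25 AM + 7:00 = 12:25 PM on Sep 12.

12:25 PM on September 12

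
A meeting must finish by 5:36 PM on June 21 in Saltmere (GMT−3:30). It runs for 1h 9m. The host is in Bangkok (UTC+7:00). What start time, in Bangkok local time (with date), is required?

2:57 AM on June 22

Target end time in UTC: 5:36 PM + 3:30 = 9:06 PM on Jun 21.
Subtract 1 hour and 9 minutes → start 7:57 PM UTC on Jun 21.
Bangkok is UTC+7:00: 7:57 PM + 7:00 = 2:57 AM on Jun 22.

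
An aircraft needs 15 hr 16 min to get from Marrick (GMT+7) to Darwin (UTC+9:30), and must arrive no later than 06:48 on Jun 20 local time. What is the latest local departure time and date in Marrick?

Target arrival in UTC: 06:48 − 9:30 = 21:18 on Jun 19.
Subtract 15 hours 16 minutes → departure 06:02 UTC on Jun 19.
Marrick is UTC+7:00: 06:02 + 7:00 = 13:02 on Jun 19.

13:02 on June 19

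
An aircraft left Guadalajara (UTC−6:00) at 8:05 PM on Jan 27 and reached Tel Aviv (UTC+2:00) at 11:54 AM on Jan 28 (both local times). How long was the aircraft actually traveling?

Departure in UTC: 8:05 PM + 6:00 = 2:05 AM on Jan 28.
Arrival in UTC: 11:54 AM − 2:00 = 9:54 AM on Jan 28.
Elapsed = 9:54 AM − 2:05 AM = 7 hours 49 minutes.

7 hours 49 minutes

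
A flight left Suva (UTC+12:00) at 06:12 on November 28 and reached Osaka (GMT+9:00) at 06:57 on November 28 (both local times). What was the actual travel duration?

3 hours 45 minutes

Departure in UTC: 06:12 − 12:00 = 18:12 on Nov 27.
Arrival in UTC: 06:57 − 9:00 = 21:57 on Nov 27.
Elapsed = 21:57 − 18:12 = 3 hours 45 minutes.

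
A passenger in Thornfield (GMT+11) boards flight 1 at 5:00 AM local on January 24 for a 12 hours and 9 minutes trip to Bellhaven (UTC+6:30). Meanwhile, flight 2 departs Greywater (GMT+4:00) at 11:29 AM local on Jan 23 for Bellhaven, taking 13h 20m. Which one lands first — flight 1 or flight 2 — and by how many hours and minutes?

Flight 1 in UTC: 5:00 AM − 11:00 = 6:00 PM on Jan 23.
+12 hours and 9 minutes → arrive 6:09 AM UTC on Jan 24.
Flight 2 in UTC: 11:29 AM − 4:00 = 7:29 AM on Jan 23.
+13 hours 20 minutes → arrive 8:49 PM UTC on Jan 23.
Flight 2 lands earlier by 9 hours 20 minutes.

the second, by 9 hours 20 minutes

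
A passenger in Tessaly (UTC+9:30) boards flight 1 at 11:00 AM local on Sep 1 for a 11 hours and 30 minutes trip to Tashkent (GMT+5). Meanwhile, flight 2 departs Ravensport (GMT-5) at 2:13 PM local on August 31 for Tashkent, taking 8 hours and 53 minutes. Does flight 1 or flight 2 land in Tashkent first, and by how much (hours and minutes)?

the second, by 8 hours 54 minutes

Flight 1 in UTC: 11:00 AM − 9:30 = 1:30 AM on Sep 1.
+11 hours and 30 minutes → arrive 1:00 PM UTC on Sep 1.
Flight 2 in UTC: 2:13 PM + 5:00 = 7:13 PM on Aug 31.
+8 hours 53 minutes → arrive 4:06 AM UTC on Sep 1.
Flight 2 lands earlier by 8 hours 54 minutes.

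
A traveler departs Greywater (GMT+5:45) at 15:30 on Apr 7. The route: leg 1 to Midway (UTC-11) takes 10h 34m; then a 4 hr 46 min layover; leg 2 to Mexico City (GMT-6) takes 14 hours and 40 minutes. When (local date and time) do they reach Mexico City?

09:45 on Apr 8

Convert departure to UTC: 15:30 − 5:45 = 09:45 UTC on Apr 7.
Add 10 hours and 34 minutes leg 1 → 20:19 UTC.
Add 4 hours and 46 minutes layover in Midway → 01:05 UTC (Apr 8).
Add 14 hours 40 minutes leg 2 → 15:45 UTC.
Mexico City is UTC−6:00, so local arrival = 15:45 − 6:00 = 09:45 on Apr 8.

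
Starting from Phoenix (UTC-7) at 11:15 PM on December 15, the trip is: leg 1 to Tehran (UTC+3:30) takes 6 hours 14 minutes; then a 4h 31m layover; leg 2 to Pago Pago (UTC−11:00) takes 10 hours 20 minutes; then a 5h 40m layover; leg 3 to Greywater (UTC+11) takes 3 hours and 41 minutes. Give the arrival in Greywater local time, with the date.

Convert departure to UTC: 11:15 PM + 7:00 = 6:15 AM UTC on Dec 16.
Add 6 hours and 14 minutes leg 1 → 12:29 PM UTC.
Add 4 hours 31 minutes layover in Tehran → 5:00 PM UTC.
Add 10 hours and 20 minutes leg 2 → 3:20 AM UTC (Dec 17).
Add 5 hours 40 minutes layover in Pago Pago → 9:00 AM UTC.
Add 3 hours and 41 minutes leg 3 → 12:41 PM UTC.
Greywater is UTC+11:00, so local arrival = 12:41 PM + 11:00 = 11:41 PM on Dec 17.

11:41 PM on December 17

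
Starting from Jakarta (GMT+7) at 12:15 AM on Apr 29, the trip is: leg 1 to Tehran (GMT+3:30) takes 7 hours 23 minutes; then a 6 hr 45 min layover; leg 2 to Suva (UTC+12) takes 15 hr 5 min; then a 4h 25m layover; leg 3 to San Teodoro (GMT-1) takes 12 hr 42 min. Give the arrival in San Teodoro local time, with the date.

2:35 PM on April 30

Convert departure to UTC: 12:15 AM − 7:00 = 5:15 PM UTC on Apr 28.
Add 7 hours and 23 minutes leg 1 → 12:38 AM UTC (Apr 29).
Add 6 hours 45 minutes layover in Tehran → 7:23 AM UTC.
Add 15 hours and 5 minutes leg 2 → 10:28 PM UTC.
Add 4 hours 25 minutes layover in Suva → 2:53 AM UTC (Apr 30).
Add 12 hours and 42 minutes leg 3 → 3:35 PM UTC.
San Teodoro is UTC−1:00, so local arrival = 3:35 PM − 1:00 = 2:35 PM on Apr 30.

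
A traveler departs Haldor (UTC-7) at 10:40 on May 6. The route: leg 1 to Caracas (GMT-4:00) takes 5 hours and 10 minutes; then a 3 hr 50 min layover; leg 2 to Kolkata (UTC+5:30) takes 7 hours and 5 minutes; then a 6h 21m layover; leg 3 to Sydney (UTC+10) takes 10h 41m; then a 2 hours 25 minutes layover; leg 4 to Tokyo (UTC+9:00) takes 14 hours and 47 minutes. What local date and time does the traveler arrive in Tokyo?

04:59 on May 9

Convert departure to UTC: 10:40 + 7:00 = 17:40 UTC on May 6.
Add 5 hours and 10 minutes leg 1 → 22:50 UTC.
Add 3 hours 50 minutes layover in Caracas → 02:40 UTC (May 7).
Add 7 hours and 5 minutes leg 2 → 09:45 UTC.
Add 6 hours 21 minutes layover in Kolkata → 16:06 UTC.
Add 10 hours 41 minutes leg 3 → 02:47 UTC (May 8).
Add 2 hours 25 minutes layover in Sydney → 05:12 UTC.
Add 14 hours and 47 minutes leg 4 → 19:59 UTC.
Tokyo is UTC+9:00, so local arrival = 19:59 + 9:00 = 04:59 on May 9.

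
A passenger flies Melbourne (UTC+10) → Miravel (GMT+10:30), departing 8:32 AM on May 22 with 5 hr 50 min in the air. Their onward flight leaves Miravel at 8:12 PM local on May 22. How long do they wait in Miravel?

Convert departure to UTC: 8:32 AM − 10:00 = 10:32 PM UTC on May 21.
Add 5 hours 50 minutes flight time → 4:22 AM UTC (May 22).
Miravel is UTC+10:30, so local arrival = 4:22 AM + 10:30 = 2:52 PM on May 22.
Layover = 8:12 PM − 2:52 PM = 5 hours 20 minutes.

5 hours 20 minutes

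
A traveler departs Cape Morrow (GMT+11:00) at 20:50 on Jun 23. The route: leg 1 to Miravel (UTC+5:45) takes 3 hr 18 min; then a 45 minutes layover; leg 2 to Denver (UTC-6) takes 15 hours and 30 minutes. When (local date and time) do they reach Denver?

Convert departure to UTC: 20:50 − 11:00 = 09:50 UTC on Jun 23.
Add 3 hours and 18 minutes leg 1 → 13:08 UTC.
Add 45 minutes layover in Miravel → 13:53 UTC.
Add 15 hours and 30 minutes leg 2 → 05:23 UTC (Jun 24).
Denver is UTC−6:00, so local arrival = 05:23 − 6:00 = 23:23 on Jun 23.

23:23 on June 23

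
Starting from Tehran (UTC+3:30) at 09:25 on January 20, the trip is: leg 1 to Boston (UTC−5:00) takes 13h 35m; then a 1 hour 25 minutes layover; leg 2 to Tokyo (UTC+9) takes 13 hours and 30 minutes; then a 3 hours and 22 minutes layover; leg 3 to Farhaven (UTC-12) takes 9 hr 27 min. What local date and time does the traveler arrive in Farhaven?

11:14 on January 21

Convert departure to UTC: 09:25 − 3:30 = 05:55 UTC on Jan 20.
Add 13 hours and 35 minutes leg 1 → 19:30 UTC.
Add 1 hour 25 minutes layover in Boston → 20:55 UTC.
Add 13 hours 30 minutes leg 2 → 10:25 UTC (Jan 21).
Add 3 hours 22 minutes layover in Tokyo → 13:47 UTC.
Add 9 hours and 27 minutes leg 3 → 23:14 UTC.
Farhaven is UTC−12:00, so local arrival = 23:14 − 12:00 = 11:14 on Jan 21.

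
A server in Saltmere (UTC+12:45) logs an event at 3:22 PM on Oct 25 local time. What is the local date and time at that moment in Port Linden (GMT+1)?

In UTC: 3:22 PM − 12:45 = 2:37 AM on Oct 25.
Port Linden is UTC+1:00: 2:37 AM + 1:00 = 3:37 AM on Oct 25.

3:37 AM on October 25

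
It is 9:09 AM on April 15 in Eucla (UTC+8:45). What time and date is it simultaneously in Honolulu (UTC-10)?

In UTC: 9:09 AM − 8:45 = 12:24 AM on Apr 15.
Honolulu is UTC−10:00: 12:24 AM − 10:00 = 2:24 PM on Apr 14.

2:24 PM on April 14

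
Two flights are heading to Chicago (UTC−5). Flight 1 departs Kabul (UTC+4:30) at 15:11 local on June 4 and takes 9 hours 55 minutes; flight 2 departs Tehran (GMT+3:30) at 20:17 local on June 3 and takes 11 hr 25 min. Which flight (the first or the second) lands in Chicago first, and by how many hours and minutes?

the second, by 16 hours 24 minutes

Flight 1 in UTC: 15:11 − 4:30 = 10:41 on Jun 4.
+9 hours and 55 minutes → arrive 20:36 UTC on Jun 4.
Flight 2 in UTC: 20:17 − 3:30 = 16:47 on Jun 3.
+11 hours 25 minutes → arrive 04:12 UTC on Jun 4.
Flight 2 lands earlier by 16 hours 24 minutes.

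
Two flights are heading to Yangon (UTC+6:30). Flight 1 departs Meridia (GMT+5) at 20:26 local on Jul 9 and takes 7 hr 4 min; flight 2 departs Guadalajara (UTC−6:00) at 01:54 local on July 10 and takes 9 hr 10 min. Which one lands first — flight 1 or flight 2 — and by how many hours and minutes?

the first, by 18 hours 34 minutes

Flight 1 in UTC: 20:26 − 5:00 = 15:26 on Jul 9.
+7 hours and 4 minutes → arrive 22:30 UTC on Jul 9.
Flight 2 in UTC: 01:54 + 6:00 = 07:54 on Jul 10.
+9 hours 10 minutes → arrive 17:04 UTC on Jul 10.
Flight 1 lands earlier by 18 hours 34 minutes.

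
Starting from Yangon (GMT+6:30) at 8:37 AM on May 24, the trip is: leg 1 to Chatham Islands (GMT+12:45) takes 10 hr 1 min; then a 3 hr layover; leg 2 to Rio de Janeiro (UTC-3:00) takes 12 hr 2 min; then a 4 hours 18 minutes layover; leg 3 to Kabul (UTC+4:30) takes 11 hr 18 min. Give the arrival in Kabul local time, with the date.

11:16 PM on May 25

Convert departure to UTC: 8:37 AM − 6:30 = 2:07 AM UTC on May 24.
Add 10 hours 1 minute leg 1 → 12:08 PM UTC.
Add 3 hours layover in Chatham Islands → 3:08 PM UTC.
Add 12 hours and 2 minutes leg 2 → 3:10 AM UTC (May 25).
Add 4 hours and 18 minutes layover in Rio de Janeiro → 7:28 AM UTC.
Add 11 hours and 18 minutes leg 3 → 6:46 PM UTC.
Kabul is UTC+4:30, so local arrival = 6:46 PM + 4:30 = 11:16 PM on May 25.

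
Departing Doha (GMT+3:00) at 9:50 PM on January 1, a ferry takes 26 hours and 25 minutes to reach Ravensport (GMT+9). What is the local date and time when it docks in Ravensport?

Convert departure to UTC: 9:50 PM − 3:00 = 6:50 PM UTC on Jan 1.
Add 26 hours and 25 minutes travel time → 9:15 PM UTC (Jan 2).
Ravensport is UTC+9:00, so local arrival = 9:15 PM + 9:00 = 6:15 AM on Jan 3.

6:15 AM on January 3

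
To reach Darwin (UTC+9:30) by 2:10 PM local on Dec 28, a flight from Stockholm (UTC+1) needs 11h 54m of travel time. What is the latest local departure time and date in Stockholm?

Target arrival in UTC: 2:10 PM − 9:30 = 4:40 AM on Dec 28.
Subtract 11 hours 54 minutes → departure 4:46 PM UTC on Dec 27.
Stockholm is UTC+1:00: 4:46 PM + 1:00 = 5:46 PM on Dec 27.

5:46 PM on Dec 27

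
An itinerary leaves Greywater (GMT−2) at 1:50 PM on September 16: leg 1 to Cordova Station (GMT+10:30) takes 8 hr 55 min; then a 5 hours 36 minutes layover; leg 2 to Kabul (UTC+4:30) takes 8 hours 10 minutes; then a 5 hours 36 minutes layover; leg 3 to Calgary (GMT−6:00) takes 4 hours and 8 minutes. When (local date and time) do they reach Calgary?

Convert departure to UTC: 1:50 PM + 2:00 = 3:50 PM UTC on Sep 16.
Add 8 hours 55 minutes leg 1 → 12:45 AM UTC (Sep 17).
Add 5 hours 36 minutes layover in Cordova Station → 6:21 AM UTC.
Add 8 hours 10 minutes leg 2 → 2:31 PM UTC.
Add 5 hours 36 minutes layover in Kabul → 8:07 PM UTC.
Add 4 hours and 8 minutes leg 3 → 12:15 AM UTC (Sep 18).
Calgary is UTC−6:00, so local arrival = 12:15 AM − 6:00 = 6:15 PM on Sep 17.

6:15 PM on September 17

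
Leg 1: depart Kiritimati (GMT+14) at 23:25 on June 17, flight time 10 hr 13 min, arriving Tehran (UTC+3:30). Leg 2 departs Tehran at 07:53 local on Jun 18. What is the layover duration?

8 hours 45 minutes

Convert departure to UTC: 23:25 − 14:00 = 09:25 UTC on Jun 17.
Add 10 hours 13 minutes flight time → 19:38 UTC.
Tehran is UTC+3:30, so local arrival = 19:38 + 3:30 = 23:08 on Jun 17.
Layover = 07:53 − 23:08 (+1 day) = 8 hours 45 minutes.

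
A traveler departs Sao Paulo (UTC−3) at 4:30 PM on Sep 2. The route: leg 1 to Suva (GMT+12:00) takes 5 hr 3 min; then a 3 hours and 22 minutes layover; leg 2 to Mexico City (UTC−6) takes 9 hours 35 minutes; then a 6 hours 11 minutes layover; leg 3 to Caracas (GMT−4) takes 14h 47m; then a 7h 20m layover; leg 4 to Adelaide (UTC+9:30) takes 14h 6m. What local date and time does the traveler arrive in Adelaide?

5:24 PM on September 5

Convert departure to UTC: 4:30 PM + 3:00 = 7:30 PM UTC on Sep 2.
Add 5 hours 3 minutes leg 1 → 12:33 AM UTC (Sep 3).
Add 3 hours 22 minutes layover in Suva → 3:55 AM UTC.
Add 9 hours and 35 minutes leg 2 → 1:30 PM UTC.
Add 6 hours and 11 minutes layover in Mexico City → 7:41 PM UTC.
Add 14 hours and 47 minutes leg 3 → 10:28 AM UTC (Sep 4).
Add 7 hours 20 minutes layover in Caracas → 5:48 PM UTC.
Add 14 hours 6 minutes leg 4 → 7:54 AM UTC (Sep 5).
Adelaide is UTC+9:30, so local arrival = 7:54 AM + 9:30 = 5:24 PM on Sep 5.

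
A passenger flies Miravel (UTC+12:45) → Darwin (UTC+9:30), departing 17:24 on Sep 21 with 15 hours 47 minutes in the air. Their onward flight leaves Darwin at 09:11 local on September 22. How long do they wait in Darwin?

Convert departure to UTC: 17:24 − 12:45 = 04:39 UTC on Sep 21.
Add 15 hours and 47 minutes flight time → 20:26 UTC.
Darwin is UTC+9:30, so local arrival = 20:26 + 9:30 = 05:56 on Sep 22.
Layover = 09:11 − 05:56 = 3 hours 15 minutes.

3 hours 15 minutes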